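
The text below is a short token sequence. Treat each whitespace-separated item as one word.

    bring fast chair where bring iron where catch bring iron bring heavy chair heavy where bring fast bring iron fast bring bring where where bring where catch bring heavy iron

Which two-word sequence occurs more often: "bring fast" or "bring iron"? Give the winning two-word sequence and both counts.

"bring iron" (3 vs 2)

"bring fast": 2 occurrences
"bring iron": 3 occurrences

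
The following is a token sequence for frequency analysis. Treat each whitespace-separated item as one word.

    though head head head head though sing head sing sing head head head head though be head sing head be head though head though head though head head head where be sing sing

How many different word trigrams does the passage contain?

22

33 tokens → 31 trigram windows in total.
Repeated trigrams (each contributes count−1 duplicates):
  head head head: 5
  head though head: 3
  head head though: 2
  though head head: 2
  though head though: 2
9 duplicate windows → 31 − 9 = 22 distinct.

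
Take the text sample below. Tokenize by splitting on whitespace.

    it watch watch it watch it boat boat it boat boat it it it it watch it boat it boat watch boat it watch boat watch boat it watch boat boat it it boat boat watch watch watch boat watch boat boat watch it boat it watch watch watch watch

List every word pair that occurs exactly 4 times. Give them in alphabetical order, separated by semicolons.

Bigram counts meeting the condition (exactly 4 times):
  it it: 4
  watch it: 4

it it; watch it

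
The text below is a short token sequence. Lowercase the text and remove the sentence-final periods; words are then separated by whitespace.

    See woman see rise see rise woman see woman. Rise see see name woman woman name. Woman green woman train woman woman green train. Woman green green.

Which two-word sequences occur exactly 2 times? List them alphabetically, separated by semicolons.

Bigram counts meeting the condition (exactly 2 times):
  name woman: 2
  rise see: 2
  see rise: 2
  see woman: 2
  train woman: 2
  woman see: 2
  woman woman: 2

name woman; rise see; see rise; see woman; train woman; woman see; woman woman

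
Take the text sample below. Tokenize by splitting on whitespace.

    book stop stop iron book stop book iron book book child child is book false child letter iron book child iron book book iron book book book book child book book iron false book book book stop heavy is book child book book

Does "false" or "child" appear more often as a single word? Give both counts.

"false": 2 occurrences
"child": 6 occurrences

"child" (6 vs 2)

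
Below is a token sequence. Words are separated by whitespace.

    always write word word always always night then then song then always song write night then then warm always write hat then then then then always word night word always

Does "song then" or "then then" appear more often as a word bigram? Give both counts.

"then then" (5 vs 1)

"song then": 1 occurrence
"then then": 5 occurrences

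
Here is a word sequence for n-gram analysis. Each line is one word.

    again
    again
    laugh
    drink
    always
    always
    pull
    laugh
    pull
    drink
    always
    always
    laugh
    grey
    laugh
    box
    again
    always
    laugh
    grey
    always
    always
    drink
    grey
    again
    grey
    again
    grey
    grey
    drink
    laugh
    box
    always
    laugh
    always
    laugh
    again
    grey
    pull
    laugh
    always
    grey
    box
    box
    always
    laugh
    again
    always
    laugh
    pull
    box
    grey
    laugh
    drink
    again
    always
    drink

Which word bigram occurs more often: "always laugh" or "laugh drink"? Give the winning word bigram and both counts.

"always laugh" (6 vs 2)

"always laugh": 6 occurrences
"laugh drink": 2 occurrences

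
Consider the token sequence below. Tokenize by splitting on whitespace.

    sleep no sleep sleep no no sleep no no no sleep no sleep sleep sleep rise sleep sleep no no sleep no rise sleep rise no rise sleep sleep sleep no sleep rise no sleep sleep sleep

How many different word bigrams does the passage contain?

8

37 tokens → 36 bigram windows in total.
Repeated bigrams (each contributes count−1 duplicates):
  sleep sleep: 8
  no sleep: 7
  sleep no: 7
  no no: 4
  rise sleep: 3
  sleep rise: 3
  no rise: 2
  rise no: 2
28 duplicate windows → 36 − 28 = 8 distinct.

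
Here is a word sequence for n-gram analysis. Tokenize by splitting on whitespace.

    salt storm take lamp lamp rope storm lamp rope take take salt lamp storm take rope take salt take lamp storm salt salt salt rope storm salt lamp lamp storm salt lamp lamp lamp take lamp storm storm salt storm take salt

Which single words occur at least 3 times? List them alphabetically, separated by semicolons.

lamp; rope; salt; storm; take

Unigram counts meeting the condition (at least 3 times):
  lamp: 11
  rope: 4
  salt: 10
  storm: 9
  take: 8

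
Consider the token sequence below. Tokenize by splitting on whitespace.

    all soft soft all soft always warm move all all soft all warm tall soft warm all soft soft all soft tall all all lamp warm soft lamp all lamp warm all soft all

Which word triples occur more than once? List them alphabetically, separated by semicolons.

Trigram counts meeting the condition (more than once):
  all lamp warm: 2
  all soft all: 2
  all soft soft: 2
  soft all soft: 2
  soft soft all: 2
  warm all soft: 2

all lamp warm; all soft all; all soft soft; soft all soft; soft soft all; warm all soft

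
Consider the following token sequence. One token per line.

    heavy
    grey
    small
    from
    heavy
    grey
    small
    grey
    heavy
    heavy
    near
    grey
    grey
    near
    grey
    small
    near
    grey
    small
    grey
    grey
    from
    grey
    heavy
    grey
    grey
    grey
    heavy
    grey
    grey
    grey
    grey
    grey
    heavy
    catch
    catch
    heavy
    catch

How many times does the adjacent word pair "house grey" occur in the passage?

Scanning the 37 overlapping bigram windows for "house grey":
  (none found)

0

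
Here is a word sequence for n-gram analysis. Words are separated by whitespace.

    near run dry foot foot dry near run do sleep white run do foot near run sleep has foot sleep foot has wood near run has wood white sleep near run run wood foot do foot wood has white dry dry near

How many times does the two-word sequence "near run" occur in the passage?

5

Scanning the 41 overlapping bigram windows for "near run":
  position 1–2: near run
  position 7–8: near run
  position 15–16: near run
  position 24–25: near run
  position 30–31: near run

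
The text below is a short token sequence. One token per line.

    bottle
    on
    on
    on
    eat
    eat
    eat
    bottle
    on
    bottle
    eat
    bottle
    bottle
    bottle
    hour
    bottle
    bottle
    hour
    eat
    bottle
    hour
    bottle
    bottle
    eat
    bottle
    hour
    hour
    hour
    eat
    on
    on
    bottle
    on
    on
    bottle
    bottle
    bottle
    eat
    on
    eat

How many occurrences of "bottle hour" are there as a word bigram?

Scanning the 39 overlapping bigram windows for "bottle hour":
  position 14–15: bottle hour
  position 17–18: bottle hour
  position 20–21: bottle hour
  position 25–26: bottle hour

4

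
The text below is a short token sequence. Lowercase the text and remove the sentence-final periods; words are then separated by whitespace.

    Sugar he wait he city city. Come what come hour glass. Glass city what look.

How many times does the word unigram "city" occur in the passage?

Scanning the 15 tokens for "city":
  position 5: city
  position 6: city
  position 13: city

3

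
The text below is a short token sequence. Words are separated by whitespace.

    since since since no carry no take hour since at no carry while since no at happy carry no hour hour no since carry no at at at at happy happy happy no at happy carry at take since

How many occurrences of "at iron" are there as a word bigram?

Scanning the 38 overlapping bigram windows for "at iron":
  (none found)

0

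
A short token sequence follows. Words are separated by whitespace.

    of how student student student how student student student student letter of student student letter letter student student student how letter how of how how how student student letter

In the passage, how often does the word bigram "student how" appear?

Scanning the 28 overlapping bigram windows for "student how":
  position 5–6: student how
  position 19–20: student how

2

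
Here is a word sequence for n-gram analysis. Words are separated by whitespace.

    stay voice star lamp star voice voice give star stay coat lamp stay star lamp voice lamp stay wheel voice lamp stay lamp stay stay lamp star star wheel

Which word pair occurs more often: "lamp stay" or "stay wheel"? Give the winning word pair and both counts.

"lamp stay": 4 occurrences
"stay wheel": 1 occurrence

"lamp stay" (4 vs 1)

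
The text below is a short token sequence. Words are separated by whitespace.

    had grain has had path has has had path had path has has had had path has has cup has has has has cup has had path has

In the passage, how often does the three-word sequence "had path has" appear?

4

Scanning the 26 overlapping trigram windows for "had path has":
  position 4–6: had path has
  position 10–12: had path has
  position 15–17: had path has
  position 26–28: had path has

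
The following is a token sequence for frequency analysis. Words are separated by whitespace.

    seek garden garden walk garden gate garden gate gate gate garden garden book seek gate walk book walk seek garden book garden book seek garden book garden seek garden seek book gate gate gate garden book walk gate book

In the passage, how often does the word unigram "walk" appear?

4

Scanning the 39 tokens for "walk":
  position 4: walk
  position 16: walk
  position 18: walk
  position 37: walk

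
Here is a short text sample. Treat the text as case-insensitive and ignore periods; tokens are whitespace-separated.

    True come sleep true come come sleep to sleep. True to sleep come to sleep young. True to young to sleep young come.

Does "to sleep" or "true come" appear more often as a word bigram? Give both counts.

"to sleep": 4 occurrences
"true come": 2 occurrences

"to sleep" (4 vs 2)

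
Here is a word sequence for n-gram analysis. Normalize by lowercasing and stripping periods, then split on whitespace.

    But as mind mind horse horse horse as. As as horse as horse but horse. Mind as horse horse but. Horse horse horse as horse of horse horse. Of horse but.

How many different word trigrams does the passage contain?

31 tokens → 29 trigram windows in total.
Repeated trigrams (each contributes count−1 duplicates):
  horse as horse: 2
  horse but horse: 2
  horse horse as: 2
  horse horse horse: 2
  horse of horse: 2
5 duplicate windows → 29 − 5 = 24 distinct.

24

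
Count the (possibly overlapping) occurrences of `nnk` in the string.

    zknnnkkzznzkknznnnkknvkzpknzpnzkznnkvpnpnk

3

Sliding a length-3 window over the 42 characters (40 positions):
  position 4–6: nnk
  position 17–19: nnk
  position 34–36: nnk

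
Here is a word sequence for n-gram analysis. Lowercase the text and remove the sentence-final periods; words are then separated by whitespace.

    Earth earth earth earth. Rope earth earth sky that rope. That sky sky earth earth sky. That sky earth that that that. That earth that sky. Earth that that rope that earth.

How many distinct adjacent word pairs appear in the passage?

13

32 tokens → 31 bigram windows in total.
Repeated bigrams (each contributes count−1 duplicates):
  earth earth: 5
  that that: 4
  earth that: 3
  sky earth: 3
  that sky: 3
  earth sky: 2
  rope that: 2
  sky that: 2
  … (2 more repeated)
18 duplicate windows → 31 − 18 = 13 distinct.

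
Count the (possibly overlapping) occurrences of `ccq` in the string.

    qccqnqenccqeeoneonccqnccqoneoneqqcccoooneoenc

4

Sliding a length-3 window over the 45 characters (43 positions):
  position 2–4: ccq
  position 9–11: ccq
  position 19–21: ccq
  position 23–25: ccq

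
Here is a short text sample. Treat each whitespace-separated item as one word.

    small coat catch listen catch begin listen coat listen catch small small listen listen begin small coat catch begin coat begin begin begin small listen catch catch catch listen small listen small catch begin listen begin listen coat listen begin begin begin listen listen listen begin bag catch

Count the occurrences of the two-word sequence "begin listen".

4

Scanning the 47 overlapping bigram windows for "begin listen":
  position 6–7: begin listen
  position 34–35: begin listen
  position 36–37: begin listen
  position 42–43: begin listen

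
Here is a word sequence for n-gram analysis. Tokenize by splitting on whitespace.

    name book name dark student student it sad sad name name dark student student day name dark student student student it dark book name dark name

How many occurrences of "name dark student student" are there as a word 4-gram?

3

Scanning the 23 overlapping 4-gram windows for "name dark student student":
  position 3–6: name dark student student
  position 11–14: name dark student student
  position 16–19: name dark student student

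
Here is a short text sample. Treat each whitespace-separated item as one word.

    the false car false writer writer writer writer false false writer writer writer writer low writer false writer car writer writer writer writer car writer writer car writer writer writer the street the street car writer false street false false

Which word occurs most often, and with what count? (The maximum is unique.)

"writer", 20 times

Unigram frequencies (highest first):
  writer: 20
  false: 8
  car: 5
  the: 3
  street: 3
  low: 1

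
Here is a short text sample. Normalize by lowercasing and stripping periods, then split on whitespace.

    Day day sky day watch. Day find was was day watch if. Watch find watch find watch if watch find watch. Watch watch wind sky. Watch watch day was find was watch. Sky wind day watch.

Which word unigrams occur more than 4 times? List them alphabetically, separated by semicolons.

Unigram counts meeting the condition (more than 4 times):
  day: 7
  find: 5
  watch: 13

day; find; watch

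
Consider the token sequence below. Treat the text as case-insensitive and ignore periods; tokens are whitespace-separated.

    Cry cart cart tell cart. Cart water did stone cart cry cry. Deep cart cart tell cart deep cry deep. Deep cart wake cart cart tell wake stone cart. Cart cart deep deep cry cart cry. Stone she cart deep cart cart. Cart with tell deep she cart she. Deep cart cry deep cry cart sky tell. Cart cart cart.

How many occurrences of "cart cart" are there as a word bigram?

10

Scanning the 59 overlapping bigram windows for "cart cart":
  position 2–3: cart cart
  position 5–6: cart cart
  position 14–15: cart cart
  position 24–25: cart cart
  position 29–30: cart cart
  position 30–31: cart cart
  position 41–42: cart cart
  position 42–43: cart cart
  position 58–59: cart cart
  position 59–60: cart cart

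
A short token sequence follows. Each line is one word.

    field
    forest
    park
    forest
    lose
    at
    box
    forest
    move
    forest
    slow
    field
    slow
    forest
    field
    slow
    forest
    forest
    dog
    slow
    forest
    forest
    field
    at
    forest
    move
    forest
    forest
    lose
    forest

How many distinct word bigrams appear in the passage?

20

30 tokens → 29 bigram windows in total.
Repeated bigrams (each contributes count−1 duplicates):
  forest forest: 3
  slow forest: 3
  field slow: 2
  forest field: 2
  forest lose: 2
  forest move: 2
  move forest: 2
9 duplicate windows → 29 − 9 = 20 distinct.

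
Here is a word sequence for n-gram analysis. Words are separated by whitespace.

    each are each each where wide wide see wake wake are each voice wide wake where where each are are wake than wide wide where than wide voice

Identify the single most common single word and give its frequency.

"wide", 6 times

Unigram frequencies (highest first):
  wide: 6
  each: 5
  are: 4
  where: 4
  wake: 4
  voice: 2
  … (2 more, each ≤ 2)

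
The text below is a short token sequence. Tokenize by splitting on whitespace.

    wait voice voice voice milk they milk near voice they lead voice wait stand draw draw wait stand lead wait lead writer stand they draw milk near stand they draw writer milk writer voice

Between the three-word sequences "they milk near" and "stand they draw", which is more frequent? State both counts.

"they milk near": 1 occurrence
"stand they draw": 2 occurrences

"stand they draw" (2 vs 1)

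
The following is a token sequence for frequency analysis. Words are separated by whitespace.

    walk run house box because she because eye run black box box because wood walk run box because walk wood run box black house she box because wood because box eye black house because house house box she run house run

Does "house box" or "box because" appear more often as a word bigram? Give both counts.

"box because" (4 vs 2)

"house box": 2 occurrences
"box because": 4 occurrences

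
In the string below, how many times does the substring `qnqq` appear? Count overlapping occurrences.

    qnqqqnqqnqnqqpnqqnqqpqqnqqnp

5

Sliding a length-4 window over the 28 characters (25 positions):
  position 1–4: qnqq
  position 5–8: qnqq
  position 10–13: qnqq
  position 17–20: qnqq
  position 23–26: qnqq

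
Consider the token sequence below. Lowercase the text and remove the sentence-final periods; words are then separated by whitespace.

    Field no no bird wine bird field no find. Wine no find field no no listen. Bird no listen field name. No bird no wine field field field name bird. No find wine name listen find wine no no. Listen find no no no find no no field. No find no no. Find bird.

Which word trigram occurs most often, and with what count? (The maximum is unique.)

Trigram frequencies (highest first):
  find no no: 3
  field no no: 2
  field no find: 2
  no find wine: 2
  find wine no: 2
  no no listen: 2
  … (37 more, each ≤ 2)

"find no no", 3 times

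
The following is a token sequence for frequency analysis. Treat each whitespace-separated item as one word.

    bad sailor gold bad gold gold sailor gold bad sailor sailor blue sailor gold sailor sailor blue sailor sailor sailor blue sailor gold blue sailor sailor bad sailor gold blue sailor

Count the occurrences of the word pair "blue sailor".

Scanning the 30 overlapping bigram windows for "blue sailor":
  position 12–13: blue sailor
  position 17–18: blue sailor
  position 21–22: blue sailor
  position 24–25: blue sailor
  position 30–31: blue sailor

5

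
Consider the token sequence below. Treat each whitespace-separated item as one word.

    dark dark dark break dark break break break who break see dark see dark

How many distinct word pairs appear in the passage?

14 tokens → 13 bigram windows in total.
Repeated bigrams (each contributes count−1 duplicates):
  break break: 2
  dark break: 2
  dark dark: 2
  see dark: 2
4 duplicate windows → 13 − 4 = 9 distinct.

9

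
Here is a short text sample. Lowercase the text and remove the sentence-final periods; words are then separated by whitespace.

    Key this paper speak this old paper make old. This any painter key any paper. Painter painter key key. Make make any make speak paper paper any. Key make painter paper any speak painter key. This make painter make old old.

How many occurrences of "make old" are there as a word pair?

2

Scanning the 40 overlapping bigram windows for "make old":
  position 8–9: make old
  position 39–40: make old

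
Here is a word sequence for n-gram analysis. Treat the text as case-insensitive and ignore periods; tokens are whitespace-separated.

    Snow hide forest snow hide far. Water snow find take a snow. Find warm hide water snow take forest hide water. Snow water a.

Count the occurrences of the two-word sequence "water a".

Scanning the 23 overlapping bigram windows for "water a":
  position 23–24: water a

1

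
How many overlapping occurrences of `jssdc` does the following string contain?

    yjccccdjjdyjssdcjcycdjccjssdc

2

Sliding a length-5 window over the 29 characters (25 positions):
  position 12–16: jssdc
  position 25–29: jssdc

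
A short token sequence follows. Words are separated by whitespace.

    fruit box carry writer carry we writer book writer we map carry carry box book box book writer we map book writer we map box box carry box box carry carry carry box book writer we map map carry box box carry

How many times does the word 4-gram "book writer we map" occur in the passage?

Scanning the 39 overlapping 4-gram windows for "book writer we map":
  position 8–11: book writer we map
  position 17–20: book writer we map
  position 21–24: book writer we map
  position 34–37: book writer we map

4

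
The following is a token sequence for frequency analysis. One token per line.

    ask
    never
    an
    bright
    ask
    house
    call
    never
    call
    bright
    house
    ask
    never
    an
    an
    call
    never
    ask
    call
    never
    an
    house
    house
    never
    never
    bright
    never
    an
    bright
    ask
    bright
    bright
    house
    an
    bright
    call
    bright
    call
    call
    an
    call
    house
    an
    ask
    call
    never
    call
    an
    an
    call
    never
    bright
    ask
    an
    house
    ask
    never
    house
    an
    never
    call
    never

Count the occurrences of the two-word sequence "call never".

Scanning the 61 overlapping bigram windows for "call never":
  position 7–8: call never
  position 16–17: call never
  position 19–20: call never
  position 45–46: call never
  position 50–51: call never
  position 61–62: call never

6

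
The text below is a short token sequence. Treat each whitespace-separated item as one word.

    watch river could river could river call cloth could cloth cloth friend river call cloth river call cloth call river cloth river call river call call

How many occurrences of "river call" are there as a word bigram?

Scanning the 25 overlapping bigram windows for "river call":
  position 6–7: river call
  position 13–14: river call
  position 16–17: river call
  position 22–23: river call
  position 24–25: river call

5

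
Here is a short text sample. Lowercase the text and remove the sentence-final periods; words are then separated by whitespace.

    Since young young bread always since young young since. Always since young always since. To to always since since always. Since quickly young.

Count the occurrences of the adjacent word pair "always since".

5

Scanning the 22 overlapping bigram windows for "always since":
  position 5–6: always since
  position 10–11: always since
  position 13–14: always since
  position 17–18: always since
  position 20–21: always since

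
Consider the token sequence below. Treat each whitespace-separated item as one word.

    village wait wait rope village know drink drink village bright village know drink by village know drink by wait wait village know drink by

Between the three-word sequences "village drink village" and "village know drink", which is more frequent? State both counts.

"village drink village": 0 occurrences
"village know drink": 4 occurrences

"village know drink" (4 vs 0)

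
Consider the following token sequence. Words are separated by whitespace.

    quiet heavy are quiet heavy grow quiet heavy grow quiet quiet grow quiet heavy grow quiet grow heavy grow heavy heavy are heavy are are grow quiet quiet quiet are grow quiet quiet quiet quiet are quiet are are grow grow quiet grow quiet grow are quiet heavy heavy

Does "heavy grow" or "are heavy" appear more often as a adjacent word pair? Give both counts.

"heavy grow": 4 occurrences
"are heavy": 1 occurrence

"heavy grow" (4 vs 1)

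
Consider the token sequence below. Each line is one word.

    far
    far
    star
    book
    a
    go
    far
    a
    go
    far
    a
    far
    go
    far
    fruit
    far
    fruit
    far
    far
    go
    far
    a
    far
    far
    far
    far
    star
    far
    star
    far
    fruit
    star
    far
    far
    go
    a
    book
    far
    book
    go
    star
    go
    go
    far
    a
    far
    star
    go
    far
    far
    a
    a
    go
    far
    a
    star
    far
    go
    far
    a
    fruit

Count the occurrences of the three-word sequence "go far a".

6

Scanning the 59 overlapping trigram windows for "go far a":
  position 6–8: go far a
  position 9–11: go far a
  position 20–22: go far a
  position 43–45: go far a
  position 53–55: go far a
  position 58–60: go far a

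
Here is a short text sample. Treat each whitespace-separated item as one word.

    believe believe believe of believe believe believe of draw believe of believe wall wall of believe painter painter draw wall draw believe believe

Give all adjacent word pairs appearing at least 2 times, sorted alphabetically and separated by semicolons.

Bigram counts meeting the condition (at least 2 times):
  believe believe: 5
  believe of: 3
  draw believe: 2
  of believe: 3

believe believe; believe of; draw believe; of believe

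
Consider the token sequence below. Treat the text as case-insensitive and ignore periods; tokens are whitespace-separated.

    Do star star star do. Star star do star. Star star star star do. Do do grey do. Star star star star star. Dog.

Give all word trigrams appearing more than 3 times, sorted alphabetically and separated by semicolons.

do star star; star star star

Trigram counts meeting the condition (more than 3 times):
  do star star: 4
  star star star: 7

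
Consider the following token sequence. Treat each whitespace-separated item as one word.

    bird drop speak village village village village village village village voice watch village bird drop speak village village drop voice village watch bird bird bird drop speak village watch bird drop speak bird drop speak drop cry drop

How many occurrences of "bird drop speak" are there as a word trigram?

5

Scanning the 36 overlapping trigram windows for "bird drop speak":
  position 1–3: bird drop speak
  position 14–16: bird drop speak
  position 25–27: bird drop speak
  position 30–32: bird drop speak
  position 33–35: bird drop speak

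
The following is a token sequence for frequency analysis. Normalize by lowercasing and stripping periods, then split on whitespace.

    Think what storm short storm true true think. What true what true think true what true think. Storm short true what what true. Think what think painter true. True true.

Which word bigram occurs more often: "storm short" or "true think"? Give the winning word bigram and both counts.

"storm short": 2 occurrences
"true think": 4 occurrences

"true think" (4 vs 2)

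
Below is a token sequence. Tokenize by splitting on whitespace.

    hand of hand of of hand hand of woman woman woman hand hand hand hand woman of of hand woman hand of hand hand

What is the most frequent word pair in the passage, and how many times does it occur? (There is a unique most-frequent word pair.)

"hand hand", 5 times

Bigram frequencies (highest first):
  hand hand: 5
  hand of: 4
  of hand: 4
  of of: 2
  woman woman: 2
  woman hand: 2
  … (3 more, each ≤ 2)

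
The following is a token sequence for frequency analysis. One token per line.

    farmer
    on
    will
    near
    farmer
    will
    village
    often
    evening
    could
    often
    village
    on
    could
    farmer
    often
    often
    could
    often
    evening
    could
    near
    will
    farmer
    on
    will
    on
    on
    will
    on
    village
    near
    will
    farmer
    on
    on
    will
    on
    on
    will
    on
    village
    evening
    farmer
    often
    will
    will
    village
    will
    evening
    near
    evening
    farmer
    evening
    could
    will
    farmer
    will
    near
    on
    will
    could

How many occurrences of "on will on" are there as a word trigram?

Scanning the 60 overlapping trigram windows for "on will on":
  position 25–27: on will on
  position 28–30: on will on
  position 36–38: on will on
  position 39–41: on will on

4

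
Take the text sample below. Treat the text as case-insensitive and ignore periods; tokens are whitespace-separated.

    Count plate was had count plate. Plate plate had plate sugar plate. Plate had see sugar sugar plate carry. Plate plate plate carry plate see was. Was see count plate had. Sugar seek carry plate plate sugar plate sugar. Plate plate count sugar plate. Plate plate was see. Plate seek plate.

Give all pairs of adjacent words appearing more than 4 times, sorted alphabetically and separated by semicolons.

plate plate; sugar plate

Bigram counts meeting the condition (more than 4 times):
  plate plate: 9
  sugar plate: 5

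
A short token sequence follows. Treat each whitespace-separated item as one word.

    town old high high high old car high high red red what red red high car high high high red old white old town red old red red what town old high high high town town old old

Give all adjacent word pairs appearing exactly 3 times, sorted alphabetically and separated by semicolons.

Bigram counts meeting the condition (exactly 3 times):
  red red: 3
  town old: 3

red red; town old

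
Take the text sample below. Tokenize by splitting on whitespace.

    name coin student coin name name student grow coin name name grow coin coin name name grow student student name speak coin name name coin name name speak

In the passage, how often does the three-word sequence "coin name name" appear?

Scanning the 26 overlapping trigram windows for "coin name name":
  position 4–6: coin name name
  position 9–11: coin name name
  position 14–16: coin name name
  position 22–24: coin name name
  position 25–27: coin name name

5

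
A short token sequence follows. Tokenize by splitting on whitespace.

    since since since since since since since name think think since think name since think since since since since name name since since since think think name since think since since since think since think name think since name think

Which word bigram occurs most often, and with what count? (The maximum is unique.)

"since since", 13 times

Bigram frequencies (highest first):
  since since: 13
  since think: 6
  think since: 5
  since name: 3
  name think: 3
  think name: 3
  … (3 more, each ≤ 3)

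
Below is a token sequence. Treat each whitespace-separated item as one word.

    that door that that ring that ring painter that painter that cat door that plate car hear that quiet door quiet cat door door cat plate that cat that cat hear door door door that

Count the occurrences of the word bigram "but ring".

Scanning the 34 overlapping bigram windows for "but ring":
  (none found)

0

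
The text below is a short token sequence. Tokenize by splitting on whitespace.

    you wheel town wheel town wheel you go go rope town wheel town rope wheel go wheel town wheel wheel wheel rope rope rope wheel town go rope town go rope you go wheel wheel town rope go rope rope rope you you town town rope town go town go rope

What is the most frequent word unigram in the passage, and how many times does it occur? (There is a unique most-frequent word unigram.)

Unigram frequencies (highest first):
  rope: 13
  wheel: 12
  town: 12
  go: 9
  you: 5

"rope", 13 times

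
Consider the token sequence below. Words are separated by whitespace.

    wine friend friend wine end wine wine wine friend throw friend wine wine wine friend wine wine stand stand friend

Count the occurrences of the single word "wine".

Scanning the 20 tokens for "wine":
  position 1: wine
  position 4: wine
  position 6: wine
  position 7: wine
  position 8: wine
  position 12: wine
  position 13: wine
  position 14: wine
  position 16: wine
  position 17: wine

10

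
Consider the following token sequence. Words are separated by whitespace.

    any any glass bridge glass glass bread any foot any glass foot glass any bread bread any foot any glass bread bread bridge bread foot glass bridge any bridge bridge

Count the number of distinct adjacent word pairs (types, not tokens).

20

30 tokens → 29 bigram windows in total.
Repeated bigrams (each contributes count−1 duplicates):
  any glass: 3
  any foot: 2
  bread any: 2
  bread bread: 2
  foot any: 2
  foot glass: 2
  glass bread: 2
  glass bridge: 2
9 duplicate windows → 29 − 9 = 20 distinct.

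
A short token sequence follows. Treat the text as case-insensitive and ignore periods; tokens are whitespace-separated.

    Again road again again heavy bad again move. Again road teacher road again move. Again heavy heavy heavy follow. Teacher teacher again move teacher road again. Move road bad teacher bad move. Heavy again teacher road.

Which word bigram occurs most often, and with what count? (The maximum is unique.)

Bigram frequencies (highest first):
  again move: 4
  road again: 3
  teacher road: 3
  again road: 2
  again heavy: 2
  move again: 2
  … (18 more, each ≤ 2)

"again move", 4 times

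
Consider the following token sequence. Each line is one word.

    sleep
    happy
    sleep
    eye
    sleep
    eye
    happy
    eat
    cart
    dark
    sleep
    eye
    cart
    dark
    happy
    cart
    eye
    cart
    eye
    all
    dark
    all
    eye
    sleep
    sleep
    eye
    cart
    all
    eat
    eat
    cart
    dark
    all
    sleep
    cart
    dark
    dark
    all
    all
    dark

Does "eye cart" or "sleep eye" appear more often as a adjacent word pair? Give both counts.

"sleep eye" (4 vs 3)

"eye cart": 3 occurrences
"sleep eye": 4 occurrences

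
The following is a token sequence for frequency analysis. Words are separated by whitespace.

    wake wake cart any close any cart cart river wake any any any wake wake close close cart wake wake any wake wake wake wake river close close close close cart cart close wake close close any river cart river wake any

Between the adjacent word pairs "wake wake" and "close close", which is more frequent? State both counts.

"wake wake" (6 vs 5)

"wake wake": 6 occurrences
"close close": 5 occurrences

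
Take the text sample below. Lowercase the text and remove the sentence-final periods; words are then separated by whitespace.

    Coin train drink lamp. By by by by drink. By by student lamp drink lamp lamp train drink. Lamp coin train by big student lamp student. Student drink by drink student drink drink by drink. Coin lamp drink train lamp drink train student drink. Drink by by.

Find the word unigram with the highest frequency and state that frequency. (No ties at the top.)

Unigram frequencies (highest first):
  drink: 13
  by: 11
  lamp: 8
  student: 6
  train: 5
  coin: 3
  … (1 more, each ≤ 1)

"drink", 13 times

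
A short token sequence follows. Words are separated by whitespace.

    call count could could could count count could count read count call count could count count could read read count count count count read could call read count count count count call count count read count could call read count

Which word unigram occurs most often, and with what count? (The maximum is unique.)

Unigram frequencies (highest first):
  count: 20
  could: 8
  read: 7
  call: 5

"count", 20 times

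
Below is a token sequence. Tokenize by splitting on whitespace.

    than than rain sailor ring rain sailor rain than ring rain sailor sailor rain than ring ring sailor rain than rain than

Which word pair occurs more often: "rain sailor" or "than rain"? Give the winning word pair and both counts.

"rain sailor": 3 occurrences
"than rain": 2 occurrences

"rain sailor" (3 vs 2)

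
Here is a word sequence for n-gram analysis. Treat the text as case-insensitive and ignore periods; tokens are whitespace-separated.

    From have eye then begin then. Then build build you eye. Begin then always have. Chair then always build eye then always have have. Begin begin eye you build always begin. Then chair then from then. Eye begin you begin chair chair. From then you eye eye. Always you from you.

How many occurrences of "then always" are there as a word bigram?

Scanning the 50 overlapping bigram windows for "then always":
  position 13–14: then always
  position 17–18: then always
  position 21–22: then always

3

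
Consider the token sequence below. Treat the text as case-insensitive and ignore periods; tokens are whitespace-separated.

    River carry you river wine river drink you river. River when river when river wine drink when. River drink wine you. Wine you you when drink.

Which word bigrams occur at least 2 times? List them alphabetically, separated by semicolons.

Bigram counts meeting the condition (at least 2 times):
  river drink: 2
  river when: 2
  river wine: 2
  when river: 3
  wine you: 2
  you river: 2

river drink; river when; river wine; when river; wine you; you river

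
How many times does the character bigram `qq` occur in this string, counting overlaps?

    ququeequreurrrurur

Sliding a length-2 window over the 18 characters (17 positions):
  (no match at any position)

0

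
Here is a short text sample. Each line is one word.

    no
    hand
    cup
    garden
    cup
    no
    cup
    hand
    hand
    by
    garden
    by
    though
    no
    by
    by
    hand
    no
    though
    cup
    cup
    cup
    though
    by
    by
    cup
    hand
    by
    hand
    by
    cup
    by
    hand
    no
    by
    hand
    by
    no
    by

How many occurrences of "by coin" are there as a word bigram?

Scanning the 38 overlapping bigram windows for "by coin":
  (none found)

0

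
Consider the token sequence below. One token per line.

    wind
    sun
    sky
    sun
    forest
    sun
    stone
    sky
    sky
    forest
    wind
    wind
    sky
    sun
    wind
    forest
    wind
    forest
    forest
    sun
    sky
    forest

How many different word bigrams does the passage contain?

15

22 tokens → 21 bigram windows in total.
Repeated bigrams (each contributes count−1 duplicates):
  forest sun: 2
  forest wind: 2
  sky forest: 2
  sky sun: 2
  sun sky: 2
  wind forest: 2
6 duplicate windows → 21 − 6 = 15 distinct.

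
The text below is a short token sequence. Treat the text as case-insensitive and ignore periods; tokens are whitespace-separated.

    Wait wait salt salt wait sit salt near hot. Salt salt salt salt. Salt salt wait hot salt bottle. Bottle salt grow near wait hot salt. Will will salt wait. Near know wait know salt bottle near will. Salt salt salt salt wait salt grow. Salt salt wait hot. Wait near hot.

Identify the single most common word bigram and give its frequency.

"salt salt", 10 times

Bigram frequencies (highest first):
  salt salt: 10
  salt wait: 5
  hot salt: 3
  wait hot: 3
  wait salt: 2
  near hot: 2
  … (22 more, each ≤ 2)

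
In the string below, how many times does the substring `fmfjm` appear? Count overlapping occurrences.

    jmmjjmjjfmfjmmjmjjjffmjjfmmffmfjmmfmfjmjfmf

Sliding a length-5 window over the 43 characters (39 positions):
  position 9–13: fmfjm
  position 29–33: fmfjm
  position 35–39: fmfjm

3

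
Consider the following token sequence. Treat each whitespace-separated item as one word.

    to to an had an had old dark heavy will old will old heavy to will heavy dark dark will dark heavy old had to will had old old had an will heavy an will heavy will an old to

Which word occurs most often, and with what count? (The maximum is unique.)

"will", 8 times

Unigram frequencies (highest first):
  will: 8
  old: 7
  heavy: 6
  to: 5
  an: 5
  had: 5
  … (1 more, each ≤ 4)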